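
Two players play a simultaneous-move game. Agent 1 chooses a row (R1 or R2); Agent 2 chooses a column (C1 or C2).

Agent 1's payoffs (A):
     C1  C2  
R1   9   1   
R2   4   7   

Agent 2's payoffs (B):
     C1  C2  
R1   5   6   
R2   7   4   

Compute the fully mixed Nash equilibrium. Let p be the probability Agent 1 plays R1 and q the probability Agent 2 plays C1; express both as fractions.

p = 3/4, q = 6/11

In a mixed NE each player is indifferent between their pure strategies, so the opponent's mix sets the indifference.
Agent 2 indifferent between C1 and C2: p·5 + (1−p)·7 = p·6 + (1−p)·4 ⟹ 7 + (-2)p = 4 + 2p ⟹ p = 3/4.
Agent 1 indifferent between R1 and R2: q·9 + (1−q)·1 = q·4 + (1−q)·7 ⟹ 1 + 8q = 7 + (-3)q ⟹ q = 6/11.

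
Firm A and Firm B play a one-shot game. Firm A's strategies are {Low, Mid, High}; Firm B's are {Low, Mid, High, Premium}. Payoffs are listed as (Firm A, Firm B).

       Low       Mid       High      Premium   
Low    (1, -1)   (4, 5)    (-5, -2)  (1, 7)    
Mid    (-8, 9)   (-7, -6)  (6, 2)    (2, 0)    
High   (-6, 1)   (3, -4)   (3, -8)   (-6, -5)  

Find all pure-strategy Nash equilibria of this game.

There is no pure-strategy Nash equilibrium

Check mutual best responses: a cell is a NE iff neither player can gain by unilaterally deviating.
Firm A's best responses — vs Low: Low (payoff 1); vs Mid: Low (payoff 4); vs High: Mid (payoff 6); vs Premium: Mid (payoff 2).
Firm B's best responses — vs Low: Premium (payoff 7); vs Mid: Low (payoff 9); vs High: Low (payoff 1).
No cell has both players best-responding. For instance, Firm A's best reply to Premium is Mid, but against Mid Firm B prefers Low over Premium.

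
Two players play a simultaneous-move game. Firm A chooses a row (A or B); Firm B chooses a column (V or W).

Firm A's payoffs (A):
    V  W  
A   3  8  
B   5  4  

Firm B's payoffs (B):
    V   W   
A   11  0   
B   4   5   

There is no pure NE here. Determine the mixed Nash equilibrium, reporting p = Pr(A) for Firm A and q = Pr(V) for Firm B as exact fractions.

p = 1/12, q = 2/3

Each player's mixing probability is pinned down by making the *other* player indifferent.
Firm B indifferent between V and W: p·11 + (1−p)·4 = p·0 + (1−p)·5 ⟹ 4 + 7p = 5 + (-5)p ⟹ p = 1/12.
Firm A indifferent between A and B: q·3 + (1−q)·8 = q·5 + (1−q)·4 ⟹ 8 + (-5)q = 4 + 1q ⟹ q = 2/3.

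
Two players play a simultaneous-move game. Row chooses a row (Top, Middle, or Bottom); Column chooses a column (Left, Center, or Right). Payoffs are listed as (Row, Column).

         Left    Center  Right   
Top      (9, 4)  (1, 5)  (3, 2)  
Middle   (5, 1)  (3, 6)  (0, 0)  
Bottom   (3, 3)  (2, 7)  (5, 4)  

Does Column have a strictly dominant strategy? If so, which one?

Center

A strategy is strictly dominant if it gives Column a strictly higher payoff than every other strategy, against every choice by the opponent.
Center strictly dominates: vs Top: 5 > each of {4, 2}; vs Middle: 6 > each of {1, 0}; vs Bottom: 7 > each of {3, 4}.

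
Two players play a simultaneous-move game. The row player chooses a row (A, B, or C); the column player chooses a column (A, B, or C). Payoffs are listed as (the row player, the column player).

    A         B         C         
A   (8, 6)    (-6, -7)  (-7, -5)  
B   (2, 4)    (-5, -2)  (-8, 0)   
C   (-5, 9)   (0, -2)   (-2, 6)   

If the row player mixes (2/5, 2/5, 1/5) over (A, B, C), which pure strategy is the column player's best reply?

The column player's best reply maximizes expected payoff against the mix.
A: (2/5)·6 + (2/5)·4 + (1/5)·9 = 29/5
B: (2/5)·(-7) + (2/5)·(-2) + (1/5)·(-2) = -4
C: (2/5)·(-5) + (2/5)·0 + (1/5)·6 = -4/5
Highest expected payoff is 29/5, from A.

A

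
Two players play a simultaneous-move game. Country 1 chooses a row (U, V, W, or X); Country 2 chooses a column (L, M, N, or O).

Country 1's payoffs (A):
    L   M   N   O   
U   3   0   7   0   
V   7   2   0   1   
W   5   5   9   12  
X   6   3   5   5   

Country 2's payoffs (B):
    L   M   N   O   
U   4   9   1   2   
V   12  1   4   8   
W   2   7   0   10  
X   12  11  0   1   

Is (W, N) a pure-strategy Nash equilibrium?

Holding Country 2 at N: Country 1 gets 9 from W, versus 7 from U, 0 from V, 5 from X. No profitable deviation for Country 1.
Holding Country 1 at W: Country 2 gets 0 from N but could get 10 by switching to O. Country 2 has a profitable deviation.

No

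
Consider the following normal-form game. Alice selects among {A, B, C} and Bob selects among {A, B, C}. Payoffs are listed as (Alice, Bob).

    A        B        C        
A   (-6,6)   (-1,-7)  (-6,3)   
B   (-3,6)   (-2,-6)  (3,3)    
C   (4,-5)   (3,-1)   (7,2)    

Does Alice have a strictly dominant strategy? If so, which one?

C

A strategy is strictly dominant if it gives Alice a strictly higher payoff than every other strategy, against every choice by the opponent.
C strictly dominates: vs A: 4 > each of {-6, -3}; vs B: 3 > each of {-1, -2}; vs C: 7 > each of {-6, 3}.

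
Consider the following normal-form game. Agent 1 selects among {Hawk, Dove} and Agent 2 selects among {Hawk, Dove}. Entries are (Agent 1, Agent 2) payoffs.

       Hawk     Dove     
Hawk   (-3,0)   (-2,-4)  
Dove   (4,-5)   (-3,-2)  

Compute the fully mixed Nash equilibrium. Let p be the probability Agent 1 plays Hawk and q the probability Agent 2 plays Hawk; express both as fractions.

In a mixed NE each player is indifferent between their pure strategies, so the opponent's mix sets the indifference.
Agent 2 indifferent between Hawk and Dove: p·0 + (1−p)·(-5) = p·(-4) + (1−p)·(-2) ⟹ (-5) + 5p = (-2) + (-2)p ⟹ p = 3/7.
Agent 1 indifferent between Hawk and Dove: q·(-3) + (1−q)·(-2) = q·4 + (1−q)·(-3) ⟹ (-2) + (-1)q = (-3) + 7q ⟹ q = 1/8.

p = 3/7, q = 1/8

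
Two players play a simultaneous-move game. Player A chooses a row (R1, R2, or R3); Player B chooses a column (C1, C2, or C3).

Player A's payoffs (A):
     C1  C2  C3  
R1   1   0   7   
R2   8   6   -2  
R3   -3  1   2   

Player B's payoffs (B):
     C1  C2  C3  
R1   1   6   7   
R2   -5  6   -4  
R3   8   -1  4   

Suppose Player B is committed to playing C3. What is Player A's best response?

R1

With Player B fixed at C3, Player A's payoffs are: R1 → 7, R2 → -2, R3 → 2.
The maximum is 7, achieved by R1.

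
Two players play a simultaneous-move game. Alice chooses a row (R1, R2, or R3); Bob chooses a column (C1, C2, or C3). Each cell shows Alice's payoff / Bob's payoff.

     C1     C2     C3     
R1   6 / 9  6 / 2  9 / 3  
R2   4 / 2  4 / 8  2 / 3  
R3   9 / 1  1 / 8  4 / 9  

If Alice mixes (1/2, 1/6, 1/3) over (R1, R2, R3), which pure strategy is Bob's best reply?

Bob's best reply maximizes expected payoff against the mix.
C1: (1/2)·9 + (1/6)·2 + (1/3)·1 = 31/6
C2: (1/2)·2 + (1/6)·8 + (1/3)·8 = 5
C3: (1/2)·3 + (1/6)·3 + (1/3)·9 = 5
Highest expected payoff is 31/6, from C1.

C1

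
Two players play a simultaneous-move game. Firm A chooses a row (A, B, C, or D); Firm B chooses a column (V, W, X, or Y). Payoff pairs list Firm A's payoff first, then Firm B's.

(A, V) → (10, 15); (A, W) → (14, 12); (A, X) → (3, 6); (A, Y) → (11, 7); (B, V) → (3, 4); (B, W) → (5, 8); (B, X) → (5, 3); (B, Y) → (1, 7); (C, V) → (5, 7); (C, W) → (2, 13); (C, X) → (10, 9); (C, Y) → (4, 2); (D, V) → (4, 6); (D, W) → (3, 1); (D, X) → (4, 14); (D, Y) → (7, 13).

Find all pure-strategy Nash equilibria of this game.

(A, V)

Check mutual best responses: a cell is a NE iff neither player can gain by unilaterally deviating.
Firm A's best responses — vs V: A (payoff 10); vs W: A (payoff 14); vs X: C (payoff 10); vs Y: A (payoff 11).
Firm B's best responses — vs A: V (payoff 15); vs B: W (payoff 8); vs C: W (payoff 13); vs D: X (payoff 14).
The only mutual best response is (A, V); neither player gains by switching there.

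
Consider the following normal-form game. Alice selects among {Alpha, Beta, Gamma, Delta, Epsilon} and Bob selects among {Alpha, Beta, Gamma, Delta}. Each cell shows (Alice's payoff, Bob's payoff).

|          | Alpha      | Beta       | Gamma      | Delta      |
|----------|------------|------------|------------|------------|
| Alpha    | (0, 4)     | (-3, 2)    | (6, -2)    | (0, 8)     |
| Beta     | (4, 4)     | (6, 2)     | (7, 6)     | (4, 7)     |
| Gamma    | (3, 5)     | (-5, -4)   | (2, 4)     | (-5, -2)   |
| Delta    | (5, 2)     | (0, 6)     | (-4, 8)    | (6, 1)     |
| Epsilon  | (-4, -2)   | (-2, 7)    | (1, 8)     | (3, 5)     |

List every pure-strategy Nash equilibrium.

A profile is a Nash equilibrium when each player is best-responding to the other.
Alice's best responses — vs Alpha: Delta (payoff 5); vs Beta: Beta (payoff 6); vs Gamma: Beta (payoff 7); vs Delta: Delta (payoff 6).
Bob's best responses — vs Alpha: Delta (payoff 8); vs Beta: Delta (payoff 7); vs Gamma: Alpha (payoff 5); vs Delta: Gamma (payoff 8); vs Epsilon: Gamma (payoff 8).
No cell has both players best-responding. For instance, Alice's best reply to Alpha is Delta, but against Delta Bob prefers Gamma over Alpha.

No pure-strategy Nash equilibrium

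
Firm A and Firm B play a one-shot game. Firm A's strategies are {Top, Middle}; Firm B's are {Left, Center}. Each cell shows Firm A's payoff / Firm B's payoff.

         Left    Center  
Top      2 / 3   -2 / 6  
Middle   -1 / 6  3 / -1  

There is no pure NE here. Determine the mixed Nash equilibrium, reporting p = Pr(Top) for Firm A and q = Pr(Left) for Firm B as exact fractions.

Each player's mixing probability is pinned down by making the *other* player indifferent.
Firm B indifferent between Left and Center: p·3 + (1−p)·6 = p·6 + (1−p)·(-1) ⟹ 6 + (-3)p = (-1) + 7p ⟹ p = 7/10.
Firm A indifferent between Top and Middle: q·2 + (1−q)·(-2) = q·(-1) + (1−q)·3 ⟹ (-2) + 4q = 3 + (-4)q ⟹ q = 5/8.

p = 7/10, q = 5/8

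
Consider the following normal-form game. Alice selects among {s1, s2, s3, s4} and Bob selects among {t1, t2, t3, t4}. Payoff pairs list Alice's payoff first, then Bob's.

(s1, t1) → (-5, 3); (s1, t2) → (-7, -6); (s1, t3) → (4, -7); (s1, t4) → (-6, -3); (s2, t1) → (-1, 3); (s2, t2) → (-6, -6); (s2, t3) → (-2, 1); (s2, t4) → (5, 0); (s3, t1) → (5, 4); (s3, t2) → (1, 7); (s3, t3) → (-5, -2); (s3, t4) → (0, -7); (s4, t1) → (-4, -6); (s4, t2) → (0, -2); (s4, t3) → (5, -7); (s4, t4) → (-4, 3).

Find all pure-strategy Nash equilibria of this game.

Check mutual best responses: a cell is a NE iff neither player can gain by unilaterally deviating.
Alice's best responses — vs t1: s3 (payoff 5); vs t2: s3 (payoff 1); vs t3: s4 (payoff 5); vs t4: s2 (payoff 5).
Bob's best responses — vs s1: t1 (payoff 3); vs s2: t1 (payoff 3); vs s3: t2 (payoff 7); vs s4: t4 (payoff 3).
The only mutual best response is (s3, t2); neither player gains by switching there.

(s3, t2)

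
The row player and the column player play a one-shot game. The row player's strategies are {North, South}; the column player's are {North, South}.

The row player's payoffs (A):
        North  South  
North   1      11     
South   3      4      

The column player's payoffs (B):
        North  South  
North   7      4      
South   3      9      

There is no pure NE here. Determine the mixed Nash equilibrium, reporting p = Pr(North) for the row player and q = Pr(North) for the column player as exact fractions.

In a mixed NE each player is indifferent between their pure strategies, so the opponent's mix sets the indifference.
The column player indifferent between North and South: p·7 + (1−p)·3 = p·4 + (1−p)·9 ⟹ 3 + 4p = 9 + (-5)p ⟹ p = 2/3.
The row player indifferent between North and South: q·1 + (1−q)·11 = q·3 + (1−q)·4 ⟹ 11 + (-10)q = 4 + (-1)q ⟹ q = 7/9.

p = 2/3, q = 7/9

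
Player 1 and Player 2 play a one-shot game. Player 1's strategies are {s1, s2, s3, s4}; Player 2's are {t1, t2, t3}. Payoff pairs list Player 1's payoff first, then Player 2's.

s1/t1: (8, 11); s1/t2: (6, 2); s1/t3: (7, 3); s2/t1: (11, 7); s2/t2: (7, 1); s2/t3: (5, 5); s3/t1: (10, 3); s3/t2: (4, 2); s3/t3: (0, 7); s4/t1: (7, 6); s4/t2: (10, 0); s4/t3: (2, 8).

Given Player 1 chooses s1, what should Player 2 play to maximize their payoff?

t1

With Player 1 fixed at s1, Player 2's payoffs are: t1 → 11, t2 → 2, t3 → 3.
The maximum is 11, achieved by t1.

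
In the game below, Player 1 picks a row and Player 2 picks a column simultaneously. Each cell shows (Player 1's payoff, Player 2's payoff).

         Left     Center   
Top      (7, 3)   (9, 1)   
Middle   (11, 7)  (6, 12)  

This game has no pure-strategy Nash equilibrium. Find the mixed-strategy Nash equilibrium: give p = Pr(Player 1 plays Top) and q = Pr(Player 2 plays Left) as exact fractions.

p = 5/7, q = 3/7

Each player's mixing probability is pinned down by making the *other* player indifferent.
Player 2 indifferent between Left and Center: p·3 + (1−p)·7 = p·1 + (1−p)·12 ⟹ 7 + (-4)p = 12 + (-11)p ⟹ p = 5/7.
Player 1 indifferent between Top and Middle: q·7 + (1−q)·9 = q·11 + (1−q)·6 ⟹ 9 + (-2)q = 6 + 5q ⟹ q = 3/7.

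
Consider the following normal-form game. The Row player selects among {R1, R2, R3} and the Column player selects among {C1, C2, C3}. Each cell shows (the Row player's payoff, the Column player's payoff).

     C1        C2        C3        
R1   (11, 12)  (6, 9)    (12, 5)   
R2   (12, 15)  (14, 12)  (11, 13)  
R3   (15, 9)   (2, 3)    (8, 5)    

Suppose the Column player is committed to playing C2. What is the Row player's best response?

R2

With the Column player fixed at C2, the Row player's payoffs are: R1 → 6, R2 → 14, R3 → 2.
The maximum is 14, achieved by R2.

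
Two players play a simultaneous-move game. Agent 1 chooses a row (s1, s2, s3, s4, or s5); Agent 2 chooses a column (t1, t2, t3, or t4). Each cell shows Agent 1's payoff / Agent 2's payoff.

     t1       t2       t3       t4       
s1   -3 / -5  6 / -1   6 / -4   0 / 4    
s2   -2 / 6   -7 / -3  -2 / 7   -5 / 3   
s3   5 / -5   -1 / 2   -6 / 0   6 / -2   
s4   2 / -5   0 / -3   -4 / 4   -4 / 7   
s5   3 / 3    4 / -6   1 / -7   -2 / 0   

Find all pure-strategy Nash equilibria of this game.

None

Find each player's best response to every opponent strategy; NE are the intersections.
Agent 1's best responses — vs t1: s3 (payoff 5); vs t2: s1 (payoff 6); vs t3: s1 (payoff 6); vs t4: s3 (payoff 6).
Agent 2's best responses — vs s1: t4 (payoff 4); vs s2: t3 (payoff 7); vs s3: t2 (payoff 2); vs s4: t4 (payoff 7); vs s5: t1 (payoff 3).
No cell has both players best-responding. For instance, Agent 1's best reply to t2 is s1, but against s1 Agent 2 prefers t4 over t2.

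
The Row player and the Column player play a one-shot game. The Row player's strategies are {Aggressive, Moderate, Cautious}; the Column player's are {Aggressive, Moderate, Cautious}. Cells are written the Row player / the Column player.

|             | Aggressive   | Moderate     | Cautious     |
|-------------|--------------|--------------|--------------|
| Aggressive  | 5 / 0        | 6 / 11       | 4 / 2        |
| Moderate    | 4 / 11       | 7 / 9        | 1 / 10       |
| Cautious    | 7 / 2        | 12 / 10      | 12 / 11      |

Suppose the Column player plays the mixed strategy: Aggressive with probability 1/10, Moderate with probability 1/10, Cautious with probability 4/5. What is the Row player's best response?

Cautious

Compute the Row player's expected payoff from each pure strategy against the given mix.
Aggressive: (1/10)·5 + (1/10)·6 + (4/5)·4 = 43/10
Moderate: (1/10)·4 + (1/10)·7 + (4/5)·1 = 19/10
Cautious: (1/10)·7 + (1/10)·12 + (4/5)·12 = 23/2
Highest expected payoff is 23/2, from Cautious.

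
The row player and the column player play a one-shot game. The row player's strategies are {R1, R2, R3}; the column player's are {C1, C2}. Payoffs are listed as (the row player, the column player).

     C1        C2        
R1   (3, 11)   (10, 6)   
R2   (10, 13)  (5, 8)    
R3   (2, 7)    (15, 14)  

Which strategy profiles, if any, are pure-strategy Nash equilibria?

(R2, C1) and (R3, C2)

Check mutual best responses: a cell is a NE iff neither player can gain by unilaterally deviating.
The row player's best responses — vs C1: R2 (payoff 10); vs C2: R3 (payoff 15).
The column player's best responses — vs R1: C1 (payoff 11); vs R2: C1 (payoff 13); vs R3: C2 (payoff 14).
Mutual best responses occur at (R2, C1) and (R3, C2); at each, neither player gains by switching.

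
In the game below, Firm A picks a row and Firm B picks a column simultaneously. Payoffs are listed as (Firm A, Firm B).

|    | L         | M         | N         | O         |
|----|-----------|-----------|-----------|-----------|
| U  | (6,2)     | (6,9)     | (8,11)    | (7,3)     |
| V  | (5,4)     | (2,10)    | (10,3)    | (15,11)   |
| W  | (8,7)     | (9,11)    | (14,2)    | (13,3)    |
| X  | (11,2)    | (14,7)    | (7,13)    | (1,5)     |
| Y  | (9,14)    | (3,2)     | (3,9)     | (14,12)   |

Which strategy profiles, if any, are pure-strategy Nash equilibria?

A profile is a Nash equilibrium when each player is best-responding to the other.
Firm A's best responses — vs L: X (payoff 11); vs M: X (payoff 14); vs N: W (payoff 14); vs O: V (payoff 15).
Firm B's best responses — vs U: N (payoff 11); vs V: O (payoff 11); vs W: M (payoff 11); vs X: N (payoff 13); vs Y: L (payoff 14).
The only mutual best response is (V, O); neither player gains by switching there.

(V, O)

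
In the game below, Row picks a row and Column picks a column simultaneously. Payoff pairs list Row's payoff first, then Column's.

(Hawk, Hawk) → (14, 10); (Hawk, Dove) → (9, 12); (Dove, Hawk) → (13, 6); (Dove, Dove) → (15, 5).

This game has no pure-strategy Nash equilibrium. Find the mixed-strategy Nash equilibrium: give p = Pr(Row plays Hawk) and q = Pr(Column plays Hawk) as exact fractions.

Each player's mixing probability is pinned down by making the *other* player indifferent.
Column indifferent between Hawk and Dove: p·10 + (1−p)·6 = p·12 + (1−p)·5 ⟹ 6 + 4p = 5 + 7p ⟹ p = 1/3.
Row indifferent between Hawk and Dove: q·14 + (1−q)·9 = q·13 + (1−q)·15 ⟹ 9 + 5q = 15 + (-2)q ⟹ q = 6/7.

p = 1/3, q = 6/7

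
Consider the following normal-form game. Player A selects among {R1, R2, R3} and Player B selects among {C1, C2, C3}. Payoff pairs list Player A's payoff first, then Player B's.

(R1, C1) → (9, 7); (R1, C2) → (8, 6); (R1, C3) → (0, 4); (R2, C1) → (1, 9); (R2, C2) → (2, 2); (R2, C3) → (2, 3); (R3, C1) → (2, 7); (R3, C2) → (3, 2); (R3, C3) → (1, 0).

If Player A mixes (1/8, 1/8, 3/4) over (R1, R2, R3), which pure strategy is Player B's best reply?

C1

Player B's best reply maximizes expected payoff against the mix.
C1: (1/8)·7 + (1/8)·9 + (3/4)·7 = 29/4
C2: (1/8)·6 + (1/8)·2 + (3/4)·2 = 5/2
C3: (1/8)·4 + (1/8)·3 + (3/4)·0 = 7/8
Highest expected payoff is 29/4, from C1.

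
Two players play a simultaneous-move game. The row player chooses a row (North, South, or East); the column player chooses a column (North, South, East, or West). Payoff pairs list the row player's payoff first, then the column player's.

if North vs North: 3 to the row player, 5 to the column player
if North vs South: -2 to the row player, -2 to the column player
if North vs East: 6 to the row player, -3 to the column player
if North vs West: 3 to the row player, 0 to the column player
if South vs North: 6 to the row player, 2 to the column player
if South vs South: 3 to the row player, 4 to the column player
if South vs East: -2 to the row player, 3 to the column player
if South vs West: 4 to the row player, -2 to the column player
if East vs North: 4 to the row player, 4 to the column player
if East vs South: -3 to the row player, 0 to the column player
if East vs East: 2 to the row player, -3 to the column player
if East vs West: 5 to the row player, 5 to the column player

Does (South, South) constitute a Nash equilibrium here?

Holding the column player at South: the row player gets 3 from South, versus -2 from North, -3 from East. No profitable deviation for the row player.
Holding the row player at South: the column player gets 4 from South, versus 2 from North, 3 from East, -2 from West. No profitable deviation for the column player either.

Yes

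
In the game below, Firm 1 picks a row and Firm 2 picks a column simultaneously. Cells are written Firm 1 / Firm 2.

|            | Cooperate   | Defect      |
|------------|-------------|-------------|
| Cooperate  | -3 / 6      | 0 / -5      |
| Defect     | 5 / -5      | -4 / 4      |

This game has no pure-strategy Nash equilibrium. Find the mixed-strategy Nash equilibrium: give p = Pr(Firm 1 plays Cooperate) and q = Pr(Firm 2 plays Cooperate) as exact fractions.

Each player's mixing probability is pinned down by making the *other* player indifferent.
Firm 2 indifferent between Cooperate and Defect: p·6 + (1−p)·(-5) = p·(-5) + (1−p)·4 ⟹ (-5) + 11p = 4 + (-9)p ⟹ p = 9/20.
Firm 1 indifferent between Cooperate and Defect: q·(-3) + (1−q)·0 = q·5 + (1−q)·(-4) ⟹ 0 + (-3)q = (-4) + 9q ⟹ q = 1/3.

p = 9/20, q = 1/3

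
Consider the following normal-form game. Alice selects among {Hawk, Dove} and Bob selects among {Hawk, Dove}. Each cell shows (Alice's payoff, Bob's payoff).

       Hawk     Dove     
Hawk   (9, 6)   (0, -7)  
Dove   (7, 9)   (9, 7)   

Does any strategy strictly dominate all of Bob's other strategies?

Hawk

Check whether one of Bob's strategies beats all alternatives regardless of what the opponent does.
Hawk strictly dominates: vs Hawk: 6 > -7; vs Dove: 9 > 7.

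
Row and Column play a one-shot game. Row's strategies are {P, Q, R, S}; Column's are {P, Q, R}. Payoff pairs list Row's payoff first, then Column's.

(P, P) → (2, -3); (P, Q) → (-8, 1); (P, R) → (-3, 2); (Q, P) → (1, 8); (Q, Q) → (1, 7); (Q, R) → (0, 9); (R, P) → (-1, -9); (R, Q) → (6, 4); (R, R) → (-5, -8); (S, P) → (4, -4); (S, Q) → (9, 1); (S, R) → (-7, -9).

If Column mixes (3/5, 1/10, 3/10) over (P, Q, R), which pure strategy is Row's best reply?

Row's best reply maximizes expected payoff against the mix.
P: (3/5)·2 + (1/10)·(-8) + (3/10)·(-3) = -1/2
Q: (3/5)·1 + (1/10)·1 + (3/10)·0 = 7/10
R: (3/5)·(-1) + (1/10)·6 + (3/10)·(-5) = -3/2
S: (3/5)·4 + (1/10)·9 + (3/10)·(-7) = 6/5
Highest expected payoff is 6/5, from S.

S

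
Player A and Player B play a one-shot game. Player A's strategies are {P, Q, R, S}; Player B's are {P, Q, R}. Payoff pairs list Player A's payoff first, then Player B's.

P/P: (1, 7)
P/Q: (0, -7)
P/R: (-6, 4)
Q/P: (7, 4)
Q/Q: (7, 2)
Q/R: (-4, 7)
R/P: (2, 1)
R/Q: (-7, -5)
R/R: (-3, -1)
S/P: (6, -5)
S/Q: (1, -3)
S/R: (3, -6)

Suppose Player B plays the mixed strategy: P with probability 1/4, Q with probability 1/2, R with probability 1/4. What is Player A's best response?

Q

Compute Player A's expected payoff from each pure strategy against the given mix.
P: (1/4)·1 + (1/2)·0 + (1/4)·(-6) = -5/4
Q: (1/4)·7 + (1/2)·7 + (1/4)·(-4) = 17/4
R: (1/4)·2 + (1/2)·(-7) + (1/4)·(-3) = -15/4
S: (1/4)·6 + (1/2)·1 + (1/4)·3 = 11/4
Highest expected payoff is 17/4, from Q.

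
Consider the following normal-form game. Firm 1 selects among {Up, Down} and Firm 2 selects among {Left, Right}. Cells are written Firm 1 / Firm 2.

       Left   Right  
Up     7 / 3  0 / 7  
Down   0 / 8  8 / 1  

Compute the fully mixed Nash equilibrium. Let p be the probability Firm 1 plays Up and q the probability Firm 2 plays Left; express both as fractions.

p = 7/11, q = 8/15

Each player's mixing probability is pinned down by making the *other* player indifferent.
Firm 2 indifferent between Left and Right: p·3 + (1−p)·8 = p·7 + (1−p)·1 ⟹ 8 + (-5)p = 1 + 6p ⟹ p = 7/11.
Firm 1 indifferent between Up and Down: q·7 + (1−q)·0 = q·0 + (1−q)·8 ⟹ 0 + 7q = 8 + (-8)q ⟹ q = 8/15.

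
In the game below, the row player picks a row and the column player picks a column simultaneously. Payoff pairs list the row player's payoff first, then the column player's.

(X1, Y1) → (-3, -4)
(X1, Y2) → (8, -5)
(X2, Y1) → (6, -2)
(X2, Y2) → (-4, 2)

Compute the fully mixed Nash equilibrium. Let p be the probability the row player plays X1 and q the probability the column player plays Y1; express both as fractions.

In a mixed NE each player is indifferent between their pure strategies, so the opponent's mix sets the indifference.
The column player indifferent between Y1 and Y2: p·(-4) + (1−p)·(-2) = p·(-5) + (1−p)·2 ⟹ (-2) + (-2)p = 2 + (-7)p ⟹ p = 4/5.
The row player indifferent between X1 and X2: q·(-3) + (1−q)·8 = q·6 + (1−q)·(-4) ⟹ 8 + (-11)q = (-4) + 10q ⟹ q = 4/7.

p = 4/5, q = 4/7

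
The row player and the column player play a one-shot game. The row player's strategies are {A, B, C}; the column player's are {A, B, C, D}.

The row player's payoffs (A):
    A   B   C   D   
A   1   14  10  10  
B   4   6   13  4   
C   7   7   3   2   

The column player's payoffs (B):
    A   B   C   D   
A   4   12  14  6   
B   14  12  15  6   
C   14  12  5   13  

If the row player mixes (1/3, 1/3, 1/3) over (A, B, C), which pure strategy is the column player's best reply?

Compute the column player's expected payoff from each pure strategy against the given mix.
A: (1/3)·4 + (1/3)·14 + (1/3)·14 = 32/3
B: (1/3)·12 + (1/3)·12 + (1/3)·12 = 12
C: (1/3)·14 + (1/3)·15 + (1/3)·5 = 34/3
D: (1/3)·6 + (1/3)·6 + (1/3)·13 = 25/3
Highest expected payoff is 12, from B.

B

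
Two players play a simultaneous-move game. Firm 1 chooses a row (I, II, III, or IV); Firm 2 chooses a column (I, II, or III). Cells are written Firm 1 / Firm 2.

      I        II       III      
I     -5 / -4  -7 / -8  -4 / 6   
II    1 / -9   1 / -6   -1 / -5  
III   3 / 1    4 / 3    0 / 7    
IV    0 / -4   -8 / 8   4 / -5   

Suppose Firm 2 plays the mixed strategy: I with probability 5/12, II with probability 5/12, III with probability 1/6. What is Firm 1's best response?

III

Firm 1's best reply maximizes expected payoff against the mix.
I: (5/12)·(-5) + (5/12)·(-7) + (1/6)·(-4) = -17/3
II: (5/12)·1 + (5/12)·1 + (1/6)·(-1) = 2/3
III: (5/12)·3 + (5/12)·4 + (1/6)·0 = 35/12
IV: (5/12)·0 + (5/12)·(-8) + (1/6)·4 = -8/3
Highest expected payoff is 35/12, from III.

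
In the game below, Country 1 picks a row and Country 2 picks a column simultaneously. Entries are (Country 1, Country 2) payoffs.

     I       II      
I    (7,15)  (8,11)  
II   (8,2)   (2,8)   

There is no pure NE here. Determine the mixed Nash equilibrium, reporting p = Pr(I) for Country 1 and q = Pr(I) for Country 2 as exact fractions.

In a mixed NE each player is indifferent between their pure strategies, so the opponent's mix sets the indifference.
Country 2 indifferent between I and II: p·15 + (1−p)·2 = p·11 + (1−p)·8 ⟹ 2 + 13p = 8 + 3p ⟹ p = 3/5.
Country 1 indifferent between I and II: q·7 + (1−q)·8 = q·8 + (1−q)·2 ⟹ 8 + (-1)q = 2 + 6q ⟹ q = 6/7.

p = 3/5, q = 6/7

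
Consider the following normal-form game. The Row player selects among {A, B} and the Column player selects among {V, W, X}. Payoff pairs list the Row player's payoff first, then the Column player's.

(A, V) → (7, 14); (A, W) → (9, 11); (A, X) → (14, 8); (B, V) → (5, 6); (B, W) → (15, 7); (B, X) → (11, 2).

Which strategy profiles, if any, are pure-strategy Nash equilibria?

A profile is a Nash equilibrium when each player is best-responding to the other.
The Row player's best responses — vs V: A (payoff 7); vs W: B (payoff 15); vs X: A (payoff 14).
The Column player's best responses — vs A: V (payoff 14); vs B: W (payoff 7).
Mutual best responses occur at (A, V) and (B, W); at each, neither player gains by switching.

(A, V) and (B, W)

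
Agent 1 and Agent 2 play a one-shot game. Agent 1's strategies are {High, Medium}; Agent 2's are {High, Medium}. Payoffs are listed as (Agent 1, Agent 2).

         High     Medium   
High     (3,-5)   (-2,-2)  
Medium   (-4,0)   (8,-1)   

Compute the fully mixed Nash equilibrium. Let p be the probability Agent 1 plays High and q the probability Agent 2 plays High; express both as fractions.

Each player's mixing probability is pinned down by making the *other* player indifferent.
Agent 2 indifferent between High and Medium: p·(-5) + (1−p)·0 = p·(-2) + (1−p)·(-1) ⟹ 0 + (-5)p = (-1) + (-1)p ⟹ p = 1/4.
Agent 1 indifferent between High and Medium: q·3 + (1−q)·(-2) = q·(-4) + (1−q)·8 ⟹ (-2) + 5q = 8 + (-12)q ⟹ q = 10/17.

p = 1/4, q = 10/17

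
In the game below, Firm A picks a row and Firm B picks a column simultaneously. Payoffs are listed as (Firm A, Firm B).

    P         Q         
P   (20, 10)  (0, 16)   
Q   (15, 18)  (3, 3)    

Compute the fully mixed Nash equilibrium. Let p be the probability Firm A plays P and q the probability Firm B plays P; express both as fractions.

p = 5/7, q = 3/8

In a mixed NE each player is indifferent between their pure strategies, so the opponent's mix sets the indifference.
Firm B indifferent between P and Q: p·10 + (1−p)·18 = p·16 + (1−p)·3 ⟹ 18 + (-8)p = 3 + 13p ⟹ p = 5/7.
Firm A indifferent between P and Q: q·20 + (1−q)·0 = q·15 + (1−q)·3 ⟹ 0 + 20q = 3 + 12q ⟹ q = 3/8.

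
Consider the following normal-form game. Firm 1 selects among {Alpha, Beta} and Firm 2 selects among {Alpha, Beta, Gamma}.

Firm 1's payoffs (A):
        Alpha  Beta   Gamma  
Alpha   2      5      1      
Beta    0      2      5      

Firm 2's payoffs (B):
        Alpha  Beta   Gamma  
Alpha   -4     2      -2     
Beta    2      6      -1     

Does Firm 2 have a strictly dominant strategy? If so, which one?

Beta

A strategy is strictly dominant if it gives Firm 2 a strictly higher payoff than every other strategy, against every choice by the opponent.
Beta strictly dominates: vs Alpha: 2 > each of {-4, -2}; vs Beta: 6 > each of {2, -1}.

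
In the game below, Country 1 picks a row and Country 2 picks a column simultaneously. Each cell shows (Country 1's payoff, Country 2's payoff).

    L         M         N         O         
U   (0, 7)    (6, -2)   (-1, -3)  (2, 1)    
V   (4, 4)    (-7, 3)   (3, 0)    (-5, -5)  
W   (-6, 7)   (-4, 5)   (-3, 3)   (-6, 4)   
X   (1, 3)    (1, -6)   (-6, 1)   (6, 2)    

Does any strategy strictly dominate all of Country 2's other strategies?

L

A strategy is strictly dominant if it gives Country 2 a strictly higher payoff than every other strategy, against every choice by the opponent.
L strictly dominates: vs U: 7 > each of {-2, -3, 1}; vs V: 4 > each of {3, 0, -5}; vs W: 7 > each of {5, 3, 4}; vs X: 3 > each of {-6, 1, 2}.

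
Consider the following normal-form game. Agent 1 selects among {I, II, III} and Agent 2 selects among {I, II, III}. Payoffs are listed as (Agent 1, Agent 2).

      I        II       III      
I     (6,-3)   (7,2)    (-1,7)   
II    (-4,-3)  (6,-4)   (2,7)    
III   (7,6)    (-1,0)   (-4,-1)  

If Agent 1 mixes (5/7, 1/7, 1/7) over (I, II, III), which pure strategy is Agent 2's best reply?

III

Agent 2's best reply maximizes expected payoff against the mix.
I: (5/7)·(-3) + (1/7)·(-3) + (1/7)·6 = -12/7
II: (5/7)·2 + (1/7)·(-4) + (1/7)·0 = 6/7
III: (5/7)·7 + (1/7)·7 + (1/7)·(-1) = 41/7
Highest expected payoff is 41/7, from III.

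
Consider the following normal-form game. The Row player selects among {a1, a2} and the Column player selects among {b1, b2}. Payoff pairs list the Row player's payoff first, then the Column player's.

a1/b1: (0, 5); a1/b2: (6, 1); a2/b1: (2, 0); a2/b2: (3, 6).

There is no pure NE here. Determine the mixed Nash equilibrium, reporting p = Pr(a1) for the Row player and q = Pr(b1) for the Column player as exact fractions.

p = 3/5, q = 3/5

In a mixed NE each player is indifferent between their pure strategies, so the opponent's mix sets the indifference.
The Column player indifferent between b1 and b2: p·5 + (1−p)·0 = p·1 + (1−p)·6 ⟹ 0 + 5p = 6 + (-5)p ⟹ p = 3/5.
The Row player indifferent between a1 and a2: q·0 + (1−q)·6 = q·2 + (1−q)·3 ⟹ 6 + (-6)q = 3 + (-1)q ⟹ q = 3/5.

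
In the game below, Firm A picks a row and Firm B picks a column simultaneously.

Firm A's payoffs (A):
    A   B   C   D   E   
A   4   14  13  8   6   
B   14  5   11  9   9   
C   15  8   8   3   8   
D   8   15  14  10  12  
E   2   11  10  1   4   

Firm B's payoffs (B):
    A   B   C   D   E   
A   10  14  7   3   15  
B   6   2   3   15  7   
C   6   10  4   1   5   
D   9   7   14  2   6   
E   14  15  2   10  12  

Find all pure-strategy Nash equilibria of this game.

Check mutual best responses: a cell is a NE iff neither player can gain by unilaterally deviating.
Firm A's best responses — vs A: C (payoff 15); vs B: D (payoff 15); vs C: D (payoff 14); vs D: D (payoff 10); vs E: D (payoff 12).
Firm B's best responses — vs A: E (payoff 15); vs B: D (payoff 15); vs C: B (payoff 10); vs D: C (payoff 14); vs E: B (payoff 15).
The only mutual best response is (D, C); neither player gains by switching there.

(D, C)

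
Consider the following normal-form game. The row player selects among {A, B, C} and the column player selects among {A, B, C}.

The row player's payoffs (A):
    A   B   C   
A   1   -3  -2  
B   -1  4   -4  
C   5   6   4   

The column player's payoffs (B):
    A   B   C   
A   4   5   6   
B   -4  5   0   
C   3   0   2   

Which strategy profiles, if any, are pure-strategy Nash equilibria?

(C, A)

Find each player's best response to every opponent strategy; NE are the intersections.
The row player's best responses — vs A: C (payoff 5); vs B: C (payoff 6); vs C: C (payoff 4).
The column player's best responses — vs A: C (payoff 6); vs B: B (payoff 5); vs C: A (payoff 3).
The only mutual best response is (C, A); neither player gains by switching there.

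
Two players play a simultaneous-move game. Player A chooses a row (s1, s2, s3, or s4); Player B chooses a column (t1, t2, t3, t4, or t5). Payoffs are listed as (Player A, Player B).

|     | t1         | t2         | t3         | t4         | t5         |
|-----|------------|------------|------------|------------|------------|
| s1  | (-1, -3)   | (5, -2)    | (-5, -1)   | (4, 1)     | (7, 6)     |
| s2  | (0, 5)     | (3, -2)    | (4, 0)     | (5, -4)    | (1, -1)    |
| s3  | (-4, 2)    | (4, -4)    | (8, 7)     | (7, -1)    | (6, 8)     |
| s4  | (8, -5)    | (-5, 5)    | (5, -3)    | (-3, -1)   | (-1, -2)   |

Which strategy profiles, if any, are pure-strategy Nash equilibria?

(s1, t5)

A profile is a Nash equilibrium when each player is best-responding to the other.
Player A's best responses — vs t1: s4 (payoff 8); vs t2: s1 (payoff 5); vs t3: s3 (payoff 8); vs t4: s3 (payoff 7); vs t5: s1 (payoff 7).
Player B's best responses — vs s1: t5 (payoff 6); vs s2: t1 (payoff 5); vs s3: t5 (payoff 8); vs s4: t2 (payoff 5).
The only mutual best response is (s1, t5); neither player gains by switching there.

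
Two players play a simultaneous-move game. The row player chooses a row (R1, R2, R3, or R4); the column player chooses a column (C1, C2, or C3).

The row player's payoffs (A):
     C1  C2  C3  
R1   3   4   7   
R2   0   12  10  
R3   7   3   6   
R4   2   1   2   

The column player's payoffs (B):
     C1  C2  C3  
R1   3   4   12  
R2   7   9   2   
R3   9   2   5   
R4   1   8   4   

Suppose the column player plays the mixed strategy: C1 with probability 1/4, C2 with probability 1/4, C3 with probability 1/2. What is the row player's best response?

The row player's best reply maximizes expected payoff against the mix.
R1: (1/4)·3 + (1/4)·4 + (1/2)·7 = 21/4
R2: (1/4)·0 + (1/4)·12 + (1/2)·10 = 8
R3: (1/4)·7 + (1/4)·3 + (1/2)·6 = 11/2
R4: (1/4)·2 + (1/4)·1 + (1/2)·2 = 7/4
Highest expected payoff is 8, from R2.

R2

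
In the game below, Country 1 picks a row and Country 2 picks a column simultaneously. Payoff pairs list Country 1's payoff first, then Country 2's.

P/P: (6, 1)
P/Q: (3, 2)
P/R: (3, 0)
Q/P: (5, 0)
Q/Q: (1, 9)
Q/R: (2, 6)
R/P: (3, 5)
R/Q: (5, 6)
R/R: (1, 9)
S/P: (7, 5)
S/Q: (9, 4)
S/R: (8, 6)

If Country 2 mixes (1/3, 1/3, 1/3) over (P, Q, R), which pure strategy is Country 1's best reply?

Compute Country 1's expected payoff from each pure strategy against the given mix.
P: (1/3)·6 + (1/3)·3 + (1/3)·3 = 4
Q: (1/3)·5 + (1/3)·1 + (1/3)·2 = 8/3
R: (1/3)·3 + (1/3)·5 + (1/3)·1 = 3
S: (1/3)·7 + (1/3)·9 + (1/3)·8 = 8
Highest expected payoff is 8, from S.

S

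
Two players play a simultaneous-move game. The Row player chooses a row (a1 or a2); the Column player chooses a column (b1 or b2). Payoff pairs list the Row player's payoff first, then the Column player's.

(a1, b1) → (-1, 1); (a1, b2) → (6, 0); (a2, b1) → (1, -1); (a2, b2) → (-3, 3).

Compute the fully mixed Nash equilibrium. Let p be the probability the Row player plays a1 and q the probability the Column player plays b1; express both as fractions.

In a mixed NE each player is indifferent between their pure strategies, so the opponent's mix sets the indifference.
The Column player indifferent between b1 and b2: p·1 + (1−p)·(-1) = p·0 + (1−p)·3 ⟹ (-1) + 2p = 3 + (-3)p ⟹ p = 4/5.
The Row player indifferent between a1 and a2: q·(-1) + (1−q)·6 = q·1 + (1−q)·(-3) ⟹ 6 + (-7)q = (-3) + 4q ⟹ q = 9/11.

p = 4/5, q = 9/11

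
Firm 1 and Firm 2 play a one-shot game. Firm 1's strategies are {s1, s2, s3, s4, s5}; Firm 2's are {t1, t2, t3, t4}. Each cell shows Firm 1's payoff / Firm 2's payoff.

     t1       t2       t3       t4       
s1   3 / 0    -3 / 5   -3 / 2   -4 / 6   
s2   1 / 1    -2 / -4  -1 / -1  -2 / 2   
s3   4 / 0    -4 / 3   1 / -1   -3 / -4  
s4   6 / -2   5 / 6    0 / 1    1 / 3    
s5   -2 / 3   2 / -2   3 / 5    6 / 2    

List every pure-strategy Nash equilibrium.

Find each player's best response to every opponent strategy; NE are the intersections.
Firm 1's best responses — vs t1: s4 (payoff 6); vs t2: s4 (payoff 5); vs t3: s5 (payoff 3); vs t4: s5 (payoff 6).
Firm 2's best responses — vs s1: t4 (payoff 6); vs s2: t4 (payoff 2); vs s3: t2 (payoff 3); vs s4: t2 (payoff 6); vs s5: t3 (payoff 5).
Mutual best responses occur at (s4, t2) and (s5, t3); at each, neither player gains by switching.

(s4, t2) and (s5, t3)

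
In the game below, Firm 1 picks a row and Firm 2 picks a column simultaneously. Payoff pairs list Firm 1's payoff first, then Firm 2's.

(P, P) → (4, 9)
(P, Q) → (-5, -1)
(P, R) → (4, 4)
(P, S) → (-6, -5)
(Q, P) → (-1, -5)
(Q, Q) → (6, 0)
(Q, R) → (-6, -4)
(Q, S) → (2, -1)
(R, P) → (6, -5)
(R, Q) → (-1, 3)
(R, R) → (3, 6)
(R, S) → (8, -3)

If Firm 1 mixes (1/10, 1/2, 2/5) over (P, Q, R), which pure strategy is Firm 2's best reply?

Compute Firm 2's expected payoff from each pure strategy against the given mix.
P: (1/10)·9 + (1/2)·(-5) + (2/5)·(-5) = -18/5
Q: (1/10)·(-1) + (1/2)·0 + (2/5)·3 = 11/10
R: (1/10)·4 + (1/2)·(-4) + (2/5)·6 = 4/5
S: (1/10)·(-5) + (1/2)·(-1) + (2/5)·(-3) = -11/5
Highest expected payoff is 11/10, from Q.

Q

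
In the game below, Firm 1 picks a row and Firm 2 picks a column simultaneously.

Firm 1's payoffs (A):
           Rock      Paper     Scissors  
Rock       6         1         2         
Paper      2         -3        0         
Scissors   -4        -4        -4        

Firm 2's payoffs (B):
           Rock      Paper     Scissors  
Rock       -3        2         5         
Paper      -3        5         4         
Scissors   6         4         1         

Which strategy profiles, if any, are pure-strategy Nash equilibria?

(Rock, Scissors)

A profile is a Nash equilibrium when each player is best-responding to the other.
Firm 1's best responses — vs Rock: Rock (payoff 6); vs Paper: Rock (payoff 1); vs Scissors: Rock (payoff 2).
Firm 2's best responses — vs Rock: Scissors (payoff 5); vs Paper: Paper (payoff 5); vs Scissors: Rock (payoff 6).
The only mutual best response is (Rock, Scissors); neither player gains by switching there.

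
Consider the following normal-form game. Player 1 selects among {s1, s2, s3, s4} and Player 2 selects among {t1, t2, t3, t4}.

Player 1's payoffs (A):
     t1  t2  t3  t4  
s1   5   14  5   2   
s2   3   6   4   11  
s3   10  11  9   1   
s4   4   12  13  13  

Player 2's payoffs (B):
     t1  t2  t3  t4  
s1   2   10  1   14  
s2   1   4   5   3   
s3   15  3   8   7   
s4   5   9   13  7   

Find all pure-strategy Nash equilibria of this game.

A profile is a Nash equilibrium when each player is best-responding to the other.
Player 1's best responses — vs t1: s3 (payoff 10); vs t2: s1 (payoff 14); vs t3: s4 (payoff 13); vs t4: s4 (payoff 13).
Player 2's best responses — vs s1: t4 (payoff 14); vs s2: t3 (payoff 5); vs s3: t1 (payoff 15); vs s4: t3 (payoff 13).
Mutual best responses occur at (s3, t1) and (s4, t3); at each, neither player gains by switching.

(s3, t1) and (s4, t3)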